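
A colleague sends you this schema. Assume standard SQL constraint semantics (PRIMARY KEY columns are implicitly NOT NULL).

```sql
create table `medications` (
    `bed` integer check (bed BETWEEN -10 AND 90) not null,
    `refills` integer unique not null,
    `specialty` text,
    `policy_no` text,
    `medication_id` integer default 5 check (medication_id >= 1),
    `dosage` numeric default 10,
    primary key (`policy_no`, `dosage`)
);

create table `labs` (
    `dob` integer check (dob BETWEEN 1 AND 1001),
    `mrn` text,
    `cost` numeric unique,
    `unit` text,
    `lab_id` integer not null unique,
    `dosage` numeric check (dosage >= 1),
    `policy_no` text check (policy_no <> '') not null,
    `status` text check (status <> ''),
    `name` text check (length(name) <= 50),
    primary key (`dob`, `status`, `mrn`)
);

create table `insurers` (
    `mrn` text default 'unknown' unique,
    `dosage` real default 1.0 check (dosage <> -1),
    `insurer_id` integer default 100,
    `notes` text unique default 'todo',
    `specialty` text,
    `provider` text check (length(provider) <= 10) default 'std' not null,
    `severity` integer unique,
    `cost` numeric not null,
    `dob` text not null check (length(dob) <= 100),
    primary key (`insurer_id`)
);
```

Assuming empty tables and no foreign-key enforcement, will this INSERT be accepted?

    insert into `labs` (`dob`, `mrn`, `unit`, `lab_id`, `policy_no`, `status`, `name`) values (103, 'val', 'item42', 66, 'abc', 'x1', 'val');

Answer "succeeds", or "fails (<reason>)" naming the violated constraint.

NOT NULL columns: dob is supplied; lab_id is supplied; mrn is supplied; policy_no is supplied; status is supplied.
CHECK constraints: 103 satisfies (dob BETWEEN 1 AND 1001); 'abc' satisfies (policy_no <> ''); 'x1' satisfies (status <> ''); 'val' satisfies (length(name) <= 50).
No constraint is violated.

succeeds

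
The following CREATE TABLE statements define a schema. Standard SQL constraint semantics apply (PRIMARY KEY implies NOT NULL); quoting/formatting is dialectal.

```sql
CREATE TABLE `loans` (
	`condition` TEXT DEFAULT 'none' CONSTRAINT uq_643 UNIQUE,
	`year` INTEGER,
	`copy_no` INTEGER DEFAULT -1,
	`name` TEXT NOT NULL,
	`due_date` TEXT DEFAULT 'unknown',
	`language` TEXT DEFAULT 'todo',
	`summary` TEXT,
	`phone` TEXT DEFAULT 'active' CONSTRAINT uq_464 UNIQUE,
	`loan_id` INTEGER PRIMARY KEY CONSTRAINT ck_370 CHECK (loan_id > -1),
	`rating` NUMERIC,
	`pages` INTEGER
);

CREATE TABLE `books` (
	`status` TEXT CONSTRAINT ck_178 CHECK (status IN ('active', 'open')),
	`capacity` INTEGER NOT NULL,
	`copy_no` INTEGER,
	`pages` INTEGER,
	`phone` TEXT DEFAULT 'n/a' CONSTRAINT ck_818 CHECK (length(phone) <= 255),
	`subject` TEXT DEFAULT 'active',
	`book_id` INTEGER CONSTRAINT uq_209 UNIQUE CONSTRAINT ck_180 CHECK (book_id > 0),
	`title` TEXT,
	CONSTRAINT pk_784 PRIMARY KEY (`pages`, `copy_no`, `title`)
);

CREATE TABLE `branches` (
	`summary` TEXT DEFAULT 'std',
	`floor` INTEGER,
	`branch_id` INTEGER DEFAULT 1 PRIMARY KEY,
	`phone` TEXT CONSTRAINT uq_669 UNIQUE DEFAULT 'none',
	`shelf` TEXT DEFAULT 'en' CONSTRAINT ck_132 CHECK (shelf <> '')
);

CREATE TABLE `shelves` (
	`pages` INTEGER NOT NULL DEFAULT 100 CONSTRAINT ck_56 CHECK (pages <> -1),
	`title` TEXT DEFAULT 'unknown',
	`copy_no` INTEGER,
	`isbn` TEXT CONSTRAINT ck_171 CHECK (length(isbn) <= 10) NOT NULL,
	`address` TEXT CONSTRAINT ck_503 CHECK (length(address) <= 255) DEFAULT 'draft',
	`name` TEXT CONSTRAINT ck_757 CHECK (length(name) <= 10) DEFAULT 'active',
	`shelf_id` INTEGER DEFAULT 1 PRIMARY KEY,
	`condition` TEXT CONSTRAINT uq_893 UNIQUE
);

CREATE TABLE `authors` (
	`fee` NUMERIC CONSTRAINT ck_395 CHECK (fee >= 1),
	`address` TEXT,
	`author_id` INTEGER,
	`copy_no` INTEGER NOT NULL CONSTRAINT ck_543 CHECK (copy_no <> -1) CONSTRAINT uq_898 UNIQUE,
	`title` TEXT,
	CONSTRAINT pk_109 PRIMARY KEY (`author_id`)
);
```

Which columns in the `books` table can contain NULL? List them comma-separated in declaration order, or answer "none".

status, phone, subject, book_id

- status: CHECK does not forbid NULL (a CHECK constraint passes when its expression is NULL) → nullable.
- capacity: declared NOT NULL → not nullable.
- copy_no: part of the PRIMARY KEY, which implies NOT NULL → not nullable.
- pages: part of the PRIMARY KEY, which implies NOT NULL → not nullable.
- phone: CHECK does not forbid NULL (a CHECK constraint passes when its expression is NULL) → nullable.
- subject: DEFAULT only fills an omitted column; an explicit NULL is still allowed → nullable.
- book_id: CHECK does not forbid NULL (a CHECK constraint passes when its expression is NULL) → nullable.
- title: part of the PRIMARY KEY, which implies NOT NULL → not nullable.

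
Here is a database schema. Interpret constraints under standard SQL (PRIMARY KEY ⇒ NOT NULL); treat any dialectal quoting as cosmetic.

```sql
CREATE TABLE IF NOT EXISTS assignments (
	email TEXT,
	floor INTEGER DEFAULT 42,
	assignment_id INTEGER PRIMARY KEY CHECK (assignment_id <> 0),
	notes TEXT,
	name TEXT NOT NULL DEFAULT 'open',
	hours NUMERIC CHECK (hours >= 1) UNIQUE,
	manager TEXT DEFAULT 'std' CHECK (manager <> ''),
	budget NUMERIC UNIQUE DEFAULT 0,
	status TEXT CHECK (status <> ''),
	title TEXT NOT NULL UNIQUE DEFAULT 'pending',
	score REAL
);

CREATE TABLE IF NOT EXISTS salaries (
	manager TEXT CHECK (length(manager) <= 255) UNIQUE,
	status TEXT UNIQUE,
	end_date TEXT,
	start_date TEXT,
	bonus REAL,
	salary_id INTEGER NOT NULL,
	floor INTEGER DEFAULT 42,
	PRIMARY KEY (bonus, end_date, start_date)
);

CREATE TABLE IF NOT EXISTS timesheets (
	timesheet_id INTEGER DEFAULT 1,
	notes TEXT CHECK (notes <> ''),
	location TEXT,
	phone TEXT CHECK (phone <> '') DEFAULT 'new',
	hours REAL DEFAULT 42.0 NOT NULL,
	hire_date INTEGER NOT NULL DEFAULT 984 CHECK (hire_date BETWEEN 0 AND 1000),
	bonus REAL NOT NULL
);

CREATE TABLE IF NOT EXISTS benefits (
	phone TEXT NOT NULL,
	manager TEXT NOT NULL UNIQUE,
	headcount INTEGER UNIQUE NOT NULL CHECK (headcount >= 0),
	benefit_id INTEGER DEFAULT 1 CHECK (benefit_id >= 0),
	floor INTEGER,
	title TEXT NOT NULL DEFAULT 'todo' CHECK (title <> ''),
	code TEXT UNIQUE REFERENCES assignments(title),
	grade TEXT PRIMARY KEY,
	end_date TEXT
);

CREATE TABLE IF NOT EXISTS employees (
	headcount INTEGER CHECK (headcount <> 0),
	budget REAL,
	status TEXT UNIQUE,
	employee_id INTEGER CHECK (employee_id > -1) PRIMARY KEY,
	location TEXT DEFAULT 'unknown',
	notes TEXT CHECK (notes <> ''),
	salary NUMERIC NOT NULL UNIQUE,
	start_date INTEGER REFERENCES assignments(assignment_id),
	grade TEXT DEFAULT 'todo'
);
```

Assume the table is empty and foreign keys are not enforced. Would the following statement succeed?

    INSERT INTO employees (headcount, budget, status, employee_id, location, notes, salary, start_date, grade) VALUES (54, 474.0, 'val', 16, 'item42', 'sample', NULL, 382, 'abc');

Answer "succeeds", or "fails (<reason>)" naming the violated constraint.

salary is explicitly set to NULL, but salary is declared NOT NULL.

fails (NOT NULL on salary)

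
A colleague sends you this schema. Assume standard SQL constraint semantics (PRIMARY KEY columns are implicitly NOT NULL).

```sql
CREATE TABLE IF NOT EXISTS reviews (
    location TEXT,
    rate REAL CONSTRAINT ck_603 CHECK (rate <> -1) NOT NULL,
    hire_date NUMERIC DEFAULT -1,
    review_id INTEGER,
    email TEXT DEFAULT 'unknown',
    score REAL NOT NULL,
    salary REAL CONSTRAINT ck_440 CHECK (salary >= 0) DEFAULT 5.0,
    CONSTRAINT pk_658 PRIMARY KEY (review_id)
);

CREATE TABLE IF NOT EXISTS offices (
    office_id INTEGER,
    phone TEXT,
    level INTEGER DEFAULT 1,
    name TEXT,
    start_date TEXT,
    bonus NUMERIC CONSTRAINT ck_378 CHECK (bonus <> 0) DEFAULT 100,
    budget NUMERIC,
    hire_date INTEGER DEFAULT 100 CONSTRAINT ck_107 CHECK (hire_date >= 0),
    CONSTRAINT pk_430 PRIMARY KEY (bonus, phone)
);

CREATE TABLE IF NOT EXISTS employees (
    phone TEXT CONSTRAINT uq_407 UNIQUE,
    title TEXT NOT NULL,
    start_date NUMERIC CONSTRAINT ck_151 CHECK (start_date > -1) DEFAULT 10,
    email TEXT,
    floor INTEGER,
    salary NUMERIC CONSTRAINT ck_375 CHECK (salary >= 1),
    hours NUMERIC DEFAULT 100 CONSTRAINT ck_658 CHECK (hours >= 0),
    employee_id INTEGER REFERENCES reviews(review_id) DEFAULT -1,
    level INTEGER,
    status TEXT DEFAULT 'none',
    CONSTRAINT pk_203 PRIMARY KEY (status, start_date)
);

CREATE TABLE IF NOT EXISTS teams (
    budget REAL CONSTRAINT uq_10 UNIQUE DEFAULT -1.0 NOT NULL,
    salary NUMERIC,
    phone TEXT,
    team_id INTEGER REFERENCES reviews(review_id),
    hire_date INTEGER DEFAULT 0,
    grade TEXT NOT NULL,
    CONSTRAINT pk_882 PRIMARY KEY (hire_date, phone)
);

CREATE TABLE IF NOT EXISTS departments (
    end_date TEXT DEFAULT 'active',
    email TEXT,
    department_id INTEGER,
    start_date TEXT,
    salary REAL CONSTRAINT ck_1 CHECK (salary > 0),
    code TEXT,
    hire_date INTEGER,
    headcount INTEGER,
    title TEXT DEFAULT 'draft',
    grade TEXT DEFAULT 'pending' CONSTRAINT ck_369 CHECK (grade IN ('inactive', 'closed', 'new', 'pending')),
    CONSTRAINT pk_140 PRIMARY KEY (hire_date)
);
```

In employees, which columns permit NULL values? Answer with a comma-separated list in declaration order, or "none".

- phone: UNIQUE does not imply NOT NULL → nullable.
- title: declared NOT NULL → not nullable.
- start_date: part of the PRIMARY KEY, which implies NOT NULL → not nullable.
- email: no NOT NULL constraint applies → nullable.
- floor: no NOT NULL constraint applies → nullable.
- salary: CHECK does not forbid NULL (a CHECK constraint passes when its expression is NULL) → nullable.
- hours: CHECK does not forbid NULL (a CHECK constraint passes when its expression is NULL) → nullable.
- employee_id: a foreign key column may be NULL unless separately constrained → nullable.
- level: no NOT NULL constraint applies → nullable.
- status: part of the PRIMARY KEY, which implies NOT NULL → not nullable.

phone, email, floor, salary, hours, employee_id, level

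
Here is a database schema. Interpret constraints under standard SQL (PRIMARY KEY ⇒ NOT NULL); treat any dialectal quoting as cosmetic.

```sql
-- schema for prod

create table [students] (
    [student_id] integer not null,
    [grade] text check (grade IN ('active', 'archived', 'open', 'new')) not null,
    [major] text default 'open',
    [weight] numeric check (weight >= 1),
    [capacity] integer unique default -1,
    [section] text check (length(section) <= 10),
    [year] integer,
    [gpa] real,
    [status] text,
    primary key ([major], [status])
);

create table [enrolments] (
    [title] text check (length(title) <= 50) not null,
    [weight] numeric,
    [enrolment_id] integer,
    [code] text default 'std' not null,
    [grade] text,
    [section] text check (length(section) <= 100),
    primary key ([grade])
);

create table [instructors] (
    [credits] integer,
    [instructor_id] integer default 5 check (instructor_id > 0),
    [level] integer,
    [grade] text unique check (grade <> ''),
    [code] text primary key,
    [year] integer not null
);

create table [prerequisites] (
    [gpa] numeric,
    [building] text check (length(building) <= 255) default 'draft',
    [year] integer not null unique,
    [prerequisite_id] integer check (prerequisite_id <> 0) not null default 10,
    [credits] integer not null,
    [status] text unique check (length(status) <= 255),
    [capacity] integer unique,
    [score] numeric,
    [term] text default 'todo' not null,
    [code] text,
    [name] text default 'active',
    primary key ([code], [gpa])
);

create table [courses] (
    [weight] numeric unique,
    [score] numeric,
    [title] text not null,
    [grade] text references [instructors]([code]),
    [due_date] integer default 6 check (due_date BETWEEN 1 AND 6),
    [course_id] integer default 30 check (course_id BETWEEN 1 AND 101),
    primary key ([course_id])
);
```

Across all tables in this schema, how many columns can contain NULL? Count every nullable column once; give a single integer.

students: 5 nullable (weight, capacity, section, year, gpa — PK (major, status) and explicit NOT NULL columns excluded).
enrolments: 3 nullable (weight, enrolment_id, section — PK (grade) and explicit NOT NULL columns excluded).
instructors: 4 nullable (credits, instructor_id, level, grade — PK (code) and explicit NOT NULL columns excluded).
prerequisites: 5 nullable (building, status, capacity, score, name — PK (code, gpa) and explicit NOT NULL columns excluded).
courses: 4 nullable (weight, score, grade, due_date — PK (course_id) and explicit NOT NULL columns excluded).
Total: 5 + 3 + 4 + 5 + 4 = 21.

21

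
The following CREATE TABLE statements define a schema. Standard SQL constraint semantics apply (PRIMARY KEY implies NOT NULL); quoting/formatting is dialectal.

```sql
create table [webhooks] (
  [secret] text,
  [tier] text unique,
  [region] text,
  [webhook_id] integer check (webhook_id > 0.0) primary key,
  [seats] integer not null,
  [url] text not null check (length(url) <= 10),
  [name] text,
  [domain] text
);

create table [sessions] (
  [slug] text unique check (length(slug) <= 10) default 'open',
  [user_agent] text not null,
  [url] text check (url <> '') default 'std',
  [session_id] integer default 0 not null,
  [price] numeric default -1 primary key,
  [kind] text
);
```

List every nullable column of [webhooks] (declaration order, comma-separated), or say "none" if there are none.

secret, tier, region, name, domain

- secret: no NOT NULL constraint applies → nullable.
- tier: UNIQUE does not imply NOT NULL → nullable.
- region: no NOT NULL constraint applies → nullable.
- webhook_id: part of the PRIMARY KEY, which implies NOT NULL → not nullable.
- seats: declared NOT NULL → not nullable.
- url: declared NOT NULL → not nullable.
- name: no NOT NULL constraint applies → nullable.
- domain: no NOT NULL constraint applies → nullable.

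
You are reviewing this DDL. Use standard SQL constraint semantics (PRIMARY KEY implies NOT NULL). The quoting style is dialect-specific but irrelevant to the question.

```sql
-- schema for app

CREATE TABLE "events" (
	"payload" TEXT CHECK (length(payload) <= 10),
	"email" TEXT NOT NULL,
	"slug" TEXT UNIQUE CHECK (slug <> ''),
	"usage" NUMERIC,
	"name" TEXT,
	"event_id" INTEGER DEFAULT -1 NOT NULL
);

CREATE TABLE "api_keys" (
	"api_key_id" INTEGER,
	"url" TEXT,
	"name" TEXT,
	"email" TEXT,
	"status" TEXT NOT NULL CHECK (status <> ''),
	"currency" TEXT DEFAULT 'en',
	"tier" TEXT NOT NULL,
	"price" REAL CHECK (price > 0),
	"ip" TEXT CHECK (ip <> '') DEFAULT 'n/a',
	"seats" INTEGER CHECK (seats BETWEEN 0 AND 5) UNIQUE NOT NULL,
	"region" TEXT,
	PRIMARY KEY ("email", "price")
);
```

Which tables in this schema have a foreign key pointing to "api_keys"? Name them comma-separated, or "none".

none

No REFERENCES clause anywhere in the schema names api_keys.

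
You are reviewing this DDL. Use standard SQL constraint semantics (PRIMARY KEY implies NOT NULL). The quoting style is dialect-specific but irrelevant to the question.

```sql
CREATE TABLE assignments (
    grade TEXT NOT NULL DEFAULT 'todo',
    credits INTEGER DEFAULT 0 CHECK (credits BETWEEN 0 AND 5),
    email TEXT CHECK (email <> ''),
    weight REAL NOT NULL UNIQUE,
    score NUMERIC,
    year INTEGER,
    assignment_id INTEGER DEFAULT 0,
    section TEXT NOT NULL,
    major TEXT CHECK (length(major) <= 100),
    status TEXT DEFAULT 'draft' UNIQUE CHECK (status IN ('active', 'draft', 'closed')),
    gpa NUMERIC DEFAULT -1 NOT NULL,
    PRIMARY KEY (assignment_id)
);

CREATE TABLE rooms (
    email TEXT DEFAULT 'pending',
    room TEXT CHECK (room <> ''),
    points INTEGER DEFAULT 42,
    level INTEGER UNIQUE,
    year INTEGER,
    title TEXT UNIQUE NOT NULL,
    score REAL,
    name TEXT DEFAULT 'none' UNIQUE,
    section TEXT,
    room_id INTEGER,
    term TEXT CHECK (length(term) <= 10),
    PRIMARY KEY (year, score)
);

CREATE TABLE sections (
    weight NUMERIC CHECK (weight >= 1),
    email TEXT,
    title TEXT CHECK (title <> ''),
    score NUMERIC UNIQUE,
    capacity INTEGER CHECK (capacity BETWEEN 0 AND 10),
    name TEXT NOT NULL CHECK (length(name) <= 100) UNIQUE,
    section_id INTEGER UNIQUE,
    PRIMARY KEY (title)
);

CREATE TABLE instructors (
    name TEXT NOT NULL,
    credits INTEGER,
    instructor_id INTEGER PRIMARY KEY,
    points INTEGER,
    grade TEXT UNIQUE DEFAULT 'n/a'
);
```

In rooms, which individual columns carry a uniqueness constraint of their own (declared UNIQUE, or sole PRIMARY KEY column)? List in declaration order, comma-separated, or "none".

- email: no UNIQUE or single-column PK constraint.
- room: no UNIQUE or single-column PK constraint.
- points: no UNIQUE or single-column PK constraint.
- level: declared UNIQUE → unique.
- year: part of a composite PRIMARY KEY — only the tuple is unique, not this column on its own.
- title: declared UNIQUE → unique.
- score: part of a composite PRIMARY KEY — only the tuple is unique, not this column on its own.
- name: declared UNIQUE → unique.
- section: no UNIQUE or single-column PK constraint.
- room_id: no UNIQUE or single-column PK constraint.
- term: no UNIQUE or single-column PK constraint.

level, title, name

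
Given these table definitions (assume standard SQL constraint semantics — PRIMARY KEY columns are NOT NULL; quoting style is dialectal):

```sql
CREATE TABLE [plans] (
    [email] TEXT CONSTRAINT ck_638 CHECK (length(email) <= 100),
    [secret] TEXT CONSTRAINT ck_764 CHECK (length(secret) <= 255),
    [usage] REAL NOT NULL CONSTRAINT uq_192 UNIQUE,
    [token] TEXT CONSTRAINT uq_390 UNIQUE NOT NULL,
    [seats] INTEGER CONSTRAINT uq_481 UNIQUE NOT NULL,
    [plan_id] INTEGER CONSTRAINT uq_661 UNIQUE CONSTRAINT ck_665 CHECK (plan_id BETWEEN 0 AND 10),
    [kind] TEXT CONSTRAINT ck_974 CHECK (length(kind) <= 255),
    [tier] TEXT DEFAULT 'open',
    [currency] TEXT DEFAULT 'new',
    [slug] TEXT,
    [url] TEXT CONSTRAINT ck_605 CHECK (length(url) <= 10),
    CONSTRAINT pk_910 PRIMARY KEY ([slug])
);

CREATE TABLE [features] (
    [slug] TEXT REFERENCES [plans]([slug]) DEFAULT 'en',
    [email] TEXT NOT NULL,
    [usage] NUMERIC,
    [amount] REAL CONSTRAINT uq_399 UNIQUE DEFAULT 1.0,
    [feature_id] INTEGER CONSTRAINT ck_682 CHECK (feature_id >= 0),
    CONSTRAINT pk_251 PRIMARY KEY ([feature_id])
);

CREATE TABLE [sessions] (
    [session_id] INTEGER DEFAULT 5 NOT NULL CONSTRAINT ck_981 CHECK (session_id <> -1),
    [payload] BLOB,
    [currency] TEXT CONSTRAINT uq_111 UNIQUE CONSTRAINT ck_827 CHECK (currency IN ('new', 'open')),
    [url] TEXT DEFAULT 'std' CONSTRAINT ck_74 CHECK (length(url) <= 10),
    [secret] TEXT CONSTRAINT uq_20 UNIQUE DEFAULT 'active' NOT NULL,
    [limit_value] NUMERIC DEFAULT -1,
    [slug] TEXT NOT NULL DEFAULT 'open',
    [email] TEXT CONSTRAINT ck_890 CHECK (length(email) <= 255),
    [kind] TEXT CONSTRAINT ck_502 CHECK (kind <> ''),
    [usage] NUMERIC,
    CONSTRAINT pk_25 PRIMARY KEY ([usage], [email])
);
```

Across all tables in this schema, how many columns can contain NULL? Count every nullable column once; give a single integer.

15

plans: 7 nullable (email, secret, plan_id, kind, tier, currency, url — PK (slug) and explicit NOT NULL columns excluded).
features: 3 nullable (slug, usage, amount — PK (feature_id) and explicit NOT NULL columns excluded).
sessions: 5 nullable (payload, currency, url, limit_value, kind — PK (usage, email) and explicit NOT NULL columns excluded).
Total: 7 + 3 + 5 = 15.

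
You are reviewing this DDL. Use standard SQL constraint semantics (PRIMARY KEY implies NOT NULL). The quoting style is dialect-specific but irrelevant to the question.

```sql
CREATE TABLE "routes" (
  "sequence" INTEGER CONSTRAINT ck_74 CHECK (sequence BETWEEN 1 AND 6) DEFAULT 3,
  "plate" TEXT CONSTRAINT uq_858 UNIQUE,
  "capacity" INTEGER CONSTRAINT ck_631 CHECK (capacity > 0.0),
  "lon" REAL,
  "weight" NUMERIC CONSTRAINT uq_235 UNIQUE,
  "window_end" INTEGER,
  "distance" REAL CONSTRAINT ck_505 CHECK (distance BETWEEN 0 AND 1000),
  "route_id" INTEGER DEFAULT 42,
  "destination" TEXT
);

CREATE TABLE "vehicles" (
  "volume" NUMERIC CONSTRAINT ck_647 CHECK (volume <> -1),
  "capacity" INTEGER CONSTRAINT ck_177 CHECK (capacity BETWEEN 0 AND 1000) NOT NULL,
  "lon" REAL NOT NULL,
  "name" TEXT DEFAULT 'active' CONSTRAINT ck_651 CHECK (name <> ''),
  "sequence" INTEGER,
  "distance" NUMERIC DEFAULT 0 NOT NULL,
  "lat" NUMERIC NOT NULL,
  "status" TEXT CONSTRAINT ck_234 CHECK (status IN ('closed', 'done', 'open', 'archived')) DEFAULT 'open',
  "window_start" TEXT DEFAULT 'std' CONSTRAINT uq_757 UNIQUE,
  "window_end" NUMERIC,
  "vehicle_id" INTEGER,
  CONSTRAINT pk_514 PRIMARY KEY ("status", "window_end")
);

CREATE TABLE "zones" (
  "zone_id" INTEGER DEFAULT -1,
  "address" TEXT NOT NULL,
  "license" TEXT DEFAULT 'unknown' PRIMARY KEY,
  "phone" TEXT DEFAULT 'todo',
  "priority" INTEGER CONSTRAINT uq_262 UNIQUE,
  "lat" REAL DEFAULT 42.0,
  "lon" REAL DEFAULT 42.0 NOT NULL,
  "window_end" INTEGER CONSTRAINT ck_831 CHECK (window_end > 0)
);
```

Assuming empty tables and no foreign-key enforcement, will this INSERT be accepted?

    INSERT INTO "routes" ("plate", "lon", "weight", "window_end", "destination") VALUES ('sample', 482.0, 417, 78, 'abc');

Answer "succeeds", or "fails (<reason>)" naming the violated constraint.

succeeds

routes has no NOT NULL or PRIMARY KEY columns.
No constraint is violated.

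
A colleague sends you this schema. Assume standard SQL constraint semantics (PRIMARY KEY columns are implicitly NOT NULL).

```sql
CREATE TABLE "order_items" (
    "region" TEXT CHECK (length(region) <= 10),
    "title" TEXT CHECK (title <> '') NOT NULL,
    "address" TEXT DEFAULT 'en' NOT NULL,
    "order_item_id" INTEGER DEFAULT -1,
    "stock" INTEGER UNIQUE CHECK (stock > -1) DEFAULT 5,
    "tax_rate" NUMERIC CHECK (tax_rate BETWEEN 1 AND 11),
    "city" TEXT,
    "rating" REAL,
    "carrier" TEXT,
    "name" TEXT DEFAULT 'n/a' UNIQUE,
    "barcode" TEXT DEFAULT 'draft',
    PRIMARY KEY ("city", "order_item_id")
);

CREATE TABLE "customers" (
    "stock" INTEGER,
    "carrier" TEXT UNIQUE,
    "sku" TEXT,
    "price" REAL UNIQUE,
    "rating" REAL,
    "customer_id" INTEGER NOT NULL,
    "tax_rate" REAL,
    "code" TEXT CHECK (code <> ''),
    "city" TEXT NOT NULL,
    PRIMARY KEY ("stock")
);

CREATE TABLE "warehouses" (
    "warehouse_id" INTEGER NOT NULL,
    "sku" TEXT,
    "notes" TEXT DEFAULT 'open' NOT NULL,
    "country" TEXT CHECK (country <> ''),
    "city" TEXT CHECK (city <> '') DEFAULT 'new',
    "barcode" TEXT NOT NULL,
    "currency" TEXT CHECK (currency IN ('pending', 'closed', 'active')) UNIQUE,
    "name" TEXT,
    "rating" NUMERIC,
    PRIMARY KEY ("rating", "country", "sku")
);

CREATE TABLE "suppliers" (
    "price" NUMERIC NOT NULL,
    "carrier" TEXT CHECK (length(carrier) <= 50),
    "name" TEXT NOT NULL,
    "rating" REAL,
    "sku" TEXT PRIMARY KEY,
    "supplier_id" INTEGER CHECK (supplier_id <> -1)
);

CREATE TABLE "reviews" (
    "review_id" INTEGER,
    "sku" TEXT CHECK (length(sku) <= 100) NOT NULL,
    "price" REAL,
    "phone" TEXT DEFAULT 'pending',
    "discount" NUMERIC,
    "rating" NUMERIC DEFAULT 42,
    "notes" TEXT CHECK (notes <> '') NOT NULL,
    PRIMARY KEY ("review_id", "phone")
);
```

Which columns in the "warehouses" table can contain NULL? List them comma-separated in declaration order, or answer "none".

- warehouse_id: declared NOT NULL → not nullable.
- sku: part of the PRIMARY KEY, which implies NOT NULL → not nullable.
- notes: declared NOT NULL → not nullable.
- country: part of the PRIMARY KEY, which implies NOT NULL → not nullable.
- city: CHECK does not forbid NULL (a CHECK constraint passes when its expression is NULL) → nullable.
- barcode: declared NOT NULL → not nullable.
- currency: CHECK does not forbid NULL (a CHECK constraint passes when its expression is NULL) → nullable.
- name: no NOT NULL constraint applies → nullable.
- rating: part of the PRIMARY KEY, which implies NOT NULL → not nullable.

city, currency, name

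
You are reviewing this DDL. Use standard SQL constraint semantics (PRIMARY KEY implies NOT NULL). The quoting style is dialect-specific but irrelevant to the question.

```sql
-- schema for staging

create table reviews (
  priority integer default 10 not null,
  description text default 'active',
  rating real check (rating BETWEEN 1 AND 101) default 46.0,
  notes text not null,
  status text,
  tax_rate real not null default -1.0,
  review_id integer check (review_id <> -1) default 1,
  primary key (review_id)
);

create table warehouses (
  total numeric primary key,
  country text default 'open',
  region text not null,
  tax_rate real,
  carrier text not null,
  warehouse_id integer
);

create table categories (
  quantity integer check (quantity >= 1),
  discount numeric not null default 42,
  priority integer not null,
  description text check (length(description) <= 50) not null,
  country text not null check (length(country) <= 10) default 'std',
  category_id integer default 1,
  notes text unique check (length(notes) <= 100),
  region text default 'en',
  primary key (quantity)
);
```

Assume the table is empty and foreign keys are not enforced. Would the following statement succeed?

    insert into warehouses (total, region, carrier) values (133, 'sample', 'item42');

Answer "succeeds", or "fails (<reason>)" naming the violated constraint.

NOT NULL columns: carrier is supplied; region is supplied; total is supplied.
No constraint is violated.

succeeds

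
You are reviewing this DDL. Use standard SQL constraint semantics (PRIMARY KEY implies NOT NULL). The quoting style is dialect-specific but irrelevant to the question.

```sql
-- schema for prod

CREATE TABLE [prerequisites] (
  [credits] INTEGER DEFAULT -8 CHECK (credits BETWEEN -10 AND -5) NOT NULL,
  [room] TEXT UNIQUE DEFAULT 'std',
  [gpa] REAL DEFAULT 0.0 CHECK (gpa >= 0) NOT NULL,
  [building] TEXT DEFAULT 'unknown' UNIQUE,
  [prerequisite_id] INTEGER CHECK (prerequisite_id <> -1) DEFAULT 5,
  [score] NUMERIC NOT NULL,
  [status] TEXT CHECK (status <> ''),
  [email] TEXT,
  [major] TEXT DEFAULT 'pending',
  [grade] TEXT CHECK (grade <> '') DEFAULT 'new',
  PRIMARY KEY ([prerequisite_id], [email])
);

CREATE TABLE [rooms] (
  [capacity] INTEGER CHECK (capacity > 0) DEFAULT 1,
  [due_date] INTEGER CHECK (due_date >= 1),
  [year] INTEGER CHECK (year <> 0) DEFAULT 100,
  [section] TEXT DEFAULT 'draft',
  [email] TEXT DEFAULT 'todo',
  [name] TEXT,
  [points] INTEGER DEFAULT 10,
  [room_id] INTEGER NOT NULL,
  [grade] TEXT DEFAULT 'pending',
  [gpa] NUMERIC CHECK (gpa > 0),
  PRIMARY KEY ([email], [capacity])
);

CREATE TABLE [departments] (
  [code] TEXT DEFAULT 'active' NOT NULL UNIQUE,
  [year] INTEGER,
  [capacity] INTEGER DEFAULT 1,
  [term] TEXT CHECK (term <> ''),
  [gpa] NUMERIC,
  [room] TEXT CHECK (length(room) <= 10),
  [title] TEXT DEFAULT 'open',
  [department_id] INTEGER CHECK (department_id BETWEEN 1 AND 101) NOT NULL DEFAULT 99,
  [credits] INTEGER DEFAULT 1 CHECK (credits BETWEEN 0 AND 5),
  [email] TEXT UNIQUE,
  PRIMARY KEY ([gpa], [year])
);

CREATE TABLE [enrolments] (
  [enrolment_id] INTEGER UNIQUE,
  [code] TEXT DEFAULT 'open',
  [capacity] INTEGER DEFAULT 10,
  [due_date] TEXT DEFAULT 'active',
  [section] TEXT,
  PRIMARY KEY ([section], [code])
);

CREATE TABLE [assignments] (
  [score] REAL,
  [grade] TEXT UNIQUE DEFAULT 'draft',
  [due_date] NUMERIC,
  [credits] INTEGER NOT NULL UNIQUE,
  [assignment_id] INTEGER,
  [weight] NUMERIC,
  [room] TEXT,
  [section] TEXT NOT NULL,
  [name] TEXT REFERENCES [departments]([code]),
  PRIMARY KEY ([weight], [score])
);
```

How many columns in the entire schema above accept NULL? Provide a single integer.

prerequisites: 5 nullable (room, building, status, major, grade — PK (prerequisite_id, email) and explicit NOT NULL columns excluded).
rooms: 7 nullable (due_date, year, section, name, points, grade, gpa — PK (email, capacity) and explicit NOT NULL columns excluded).
departments: 6 nullable (capacity, term, room, title, credits, email — PK (gpa, year) and explicit NOT NULL columns excluded).
enrolments: 3 nullable (enrolment_id, capacity, due_date — PK (section, code) and explicit NOT NULL columns excluded).
assignments: 5 nullable (grade, due_date, assignment_id, room, name — PK (weight, score) and explicit NOT NULL columns excluded).
Total: 5 + 7 + 6 + 3 + 5 = 26.

26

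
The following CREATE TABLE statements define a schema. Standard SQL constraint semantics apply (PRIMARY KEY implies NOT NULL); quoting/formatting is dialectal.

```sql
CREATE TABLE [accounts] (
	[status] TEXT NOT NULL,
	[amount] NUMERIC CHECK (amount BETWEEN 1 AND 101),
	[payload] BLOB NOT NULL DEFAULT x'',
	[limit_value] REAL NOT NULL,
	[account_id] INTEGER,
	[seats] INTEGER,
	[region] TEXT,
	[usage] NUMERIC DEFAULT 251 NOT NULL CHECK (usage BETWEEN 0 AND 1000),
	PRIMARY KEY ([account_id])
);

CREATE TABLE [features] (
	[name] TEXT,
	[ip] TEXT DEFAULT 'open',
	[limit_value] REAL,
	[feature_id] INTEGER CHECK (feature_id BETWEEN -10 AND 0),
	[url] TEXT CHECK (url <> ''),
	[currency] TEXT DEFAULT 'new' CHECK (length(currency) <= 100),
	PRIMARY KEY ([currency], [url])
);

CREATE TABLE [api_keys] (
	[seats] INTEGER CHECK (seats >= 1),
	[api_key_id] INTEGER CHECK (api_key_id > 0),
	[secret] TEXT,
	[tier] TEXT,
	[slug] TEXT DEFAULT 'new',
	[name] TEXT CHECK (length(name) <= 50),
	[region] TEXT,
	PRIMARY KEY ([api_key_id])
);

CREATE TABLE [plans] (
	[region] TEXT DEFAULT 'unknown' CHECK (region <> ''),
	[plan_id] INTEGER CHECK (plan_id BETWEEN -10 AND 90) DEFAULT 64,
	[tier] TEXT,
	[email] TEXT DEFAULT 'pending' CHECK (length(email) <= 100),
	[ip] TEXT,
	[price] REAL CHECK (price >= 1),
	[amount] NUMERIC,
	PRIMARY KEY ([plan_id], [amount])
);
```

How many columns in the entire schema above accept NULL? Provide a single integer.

18

accounts: 3 nullable (amount, seats, region — PK (account_id) and explicit NOT NULL columns excluded).
features: 4 nullable (name, ip, limit_value, feature_id — PK (currency, url) and explicit NOT NULL columns excluded).
api_keys: 6 nullable (seats, secret, tier, slug, name, region — PK (api_key_id) and explicit NOT NULL columns excluded).
plans: 5 nullable (region, tier, email, ip, price — PK (plan_id, amount) and explicit NOT NULL columns excluded).
Total: 3 + 4 + 6 + 5 = 18.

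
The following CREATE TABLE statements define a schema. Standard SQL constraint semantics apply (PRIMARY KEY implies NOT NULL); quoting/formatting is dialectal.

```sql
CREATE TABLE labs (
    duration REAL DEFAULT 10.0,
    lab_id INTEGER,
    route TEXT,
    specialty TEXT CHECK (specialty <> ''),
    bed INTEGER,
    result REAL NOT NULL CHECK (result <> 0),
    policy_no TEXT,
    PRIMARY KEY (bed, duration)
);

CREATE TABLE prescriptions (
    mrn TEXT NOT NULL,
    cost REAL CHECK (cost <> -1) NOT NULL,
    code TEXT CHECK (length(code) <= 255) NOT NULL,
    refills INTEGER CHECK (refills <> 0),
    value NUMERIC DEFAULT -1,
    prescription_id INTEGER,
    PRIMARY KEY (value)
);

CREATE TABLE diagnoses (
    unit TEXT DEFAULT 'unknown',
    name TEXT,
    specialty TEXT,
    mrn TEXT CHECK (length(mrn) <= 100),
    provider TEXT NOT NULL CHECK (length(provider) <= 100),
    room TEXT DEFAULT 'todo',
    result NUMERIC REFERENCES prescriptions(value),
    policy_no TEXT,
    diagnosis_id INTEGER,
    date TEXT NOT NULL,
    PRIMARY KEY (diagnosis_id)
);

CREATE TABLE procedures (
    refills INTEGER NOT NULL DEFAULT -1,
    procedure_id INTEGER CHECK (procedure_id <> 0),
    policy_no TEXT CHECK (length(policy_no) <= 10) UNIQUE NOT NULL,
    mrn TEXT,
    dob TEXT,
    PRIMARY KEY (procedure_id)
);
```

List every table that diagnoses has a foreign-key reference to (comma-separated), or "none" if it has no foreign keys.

- result REFERENCES prescriptions(value).

prescriptions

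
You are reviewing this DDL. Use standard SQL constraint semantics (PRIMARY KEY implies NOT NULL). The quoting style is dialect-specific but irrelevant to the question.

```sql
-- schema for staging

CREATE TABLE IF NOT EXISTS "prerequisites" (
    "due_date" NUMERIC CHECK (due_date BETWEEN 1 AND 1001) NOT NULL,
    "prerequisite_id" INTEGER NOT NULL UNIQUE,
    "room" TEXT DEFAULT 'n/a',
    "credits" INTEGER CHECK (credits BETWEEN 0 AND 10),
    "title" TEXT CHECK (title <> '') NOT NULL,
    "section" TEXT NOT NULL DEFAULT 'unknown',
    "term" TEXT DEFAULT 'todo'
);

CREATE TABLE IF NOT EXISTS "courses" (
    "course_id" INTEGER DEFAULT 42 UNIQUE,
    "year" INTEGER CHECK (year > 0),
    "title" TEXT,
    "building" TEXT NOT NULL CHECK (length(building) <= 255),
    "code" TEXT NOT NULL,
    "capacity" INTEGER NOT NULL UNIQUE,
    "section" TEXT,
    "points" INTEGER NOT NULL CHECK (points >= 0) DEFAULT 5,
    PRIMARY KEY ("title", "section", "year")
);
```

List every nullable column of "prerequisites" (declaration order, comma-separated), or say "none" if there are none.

room, credits, term

- due_date: declared NOT NULL → not nullable.
- prerequisite_id: declared NOT NULL → not nullable.
- room: DEFAULT only fills an omitted column; an explicit NULL is still allowed → nullable.
- credits: CHECK does not forbid NULL (a CHECK constraint passes when its expression is NULL) → nullable.
- title: declared NOT NULL → not nullable.
- section: declared NOT NULL → not nullable.
- term: DEFAULT only fills an omitted column; an explicit NULL is still allowed → nullable.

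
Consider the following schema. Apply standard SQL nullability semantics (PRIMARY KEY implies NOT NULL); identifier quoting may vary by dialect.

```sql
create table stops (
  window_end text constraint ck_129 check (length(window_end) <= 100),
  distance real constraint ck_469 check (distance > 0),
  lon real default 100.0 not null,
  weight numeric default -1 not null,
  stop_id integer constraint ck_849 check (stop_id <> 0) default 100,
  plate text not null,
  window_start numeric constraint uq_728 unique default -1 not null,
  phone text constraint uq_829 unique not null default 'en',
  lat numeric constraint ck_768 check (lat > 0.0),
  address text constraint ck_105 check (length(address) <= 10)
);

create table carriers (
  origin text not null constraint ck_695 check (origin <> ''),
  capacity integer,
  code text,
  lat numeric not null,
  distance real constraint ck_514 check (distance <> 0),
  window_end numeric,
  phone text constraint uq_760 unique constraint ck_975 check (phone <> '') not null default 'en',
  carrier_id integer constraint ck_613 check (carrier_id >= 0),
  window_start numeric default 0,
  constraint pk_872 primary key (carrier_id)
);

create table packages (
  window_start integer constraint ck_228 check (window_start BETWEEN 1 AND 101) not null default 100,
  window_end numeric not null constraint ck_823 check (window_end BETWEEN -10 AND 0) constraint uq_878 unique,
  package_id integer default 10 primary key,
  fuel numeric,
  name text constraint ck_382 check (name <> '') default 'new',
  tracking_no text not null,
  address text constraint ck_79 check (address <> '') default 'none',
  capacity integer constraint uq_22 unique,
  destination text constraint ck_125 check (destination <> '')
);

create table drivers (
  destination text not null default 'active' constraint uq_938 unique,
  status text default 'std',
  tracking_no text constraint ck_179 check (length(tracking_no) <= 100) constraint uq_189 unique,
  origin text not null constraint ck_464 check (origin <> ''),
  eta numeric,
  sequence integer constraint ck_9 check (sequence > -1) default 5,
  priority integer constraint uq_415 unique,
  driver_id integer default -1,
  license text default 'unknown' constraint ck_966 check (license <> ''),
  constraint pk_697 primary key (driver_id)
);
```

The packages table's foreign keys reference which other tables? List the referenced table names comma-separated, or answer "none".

none

No column in packages has a REFERENCES clause.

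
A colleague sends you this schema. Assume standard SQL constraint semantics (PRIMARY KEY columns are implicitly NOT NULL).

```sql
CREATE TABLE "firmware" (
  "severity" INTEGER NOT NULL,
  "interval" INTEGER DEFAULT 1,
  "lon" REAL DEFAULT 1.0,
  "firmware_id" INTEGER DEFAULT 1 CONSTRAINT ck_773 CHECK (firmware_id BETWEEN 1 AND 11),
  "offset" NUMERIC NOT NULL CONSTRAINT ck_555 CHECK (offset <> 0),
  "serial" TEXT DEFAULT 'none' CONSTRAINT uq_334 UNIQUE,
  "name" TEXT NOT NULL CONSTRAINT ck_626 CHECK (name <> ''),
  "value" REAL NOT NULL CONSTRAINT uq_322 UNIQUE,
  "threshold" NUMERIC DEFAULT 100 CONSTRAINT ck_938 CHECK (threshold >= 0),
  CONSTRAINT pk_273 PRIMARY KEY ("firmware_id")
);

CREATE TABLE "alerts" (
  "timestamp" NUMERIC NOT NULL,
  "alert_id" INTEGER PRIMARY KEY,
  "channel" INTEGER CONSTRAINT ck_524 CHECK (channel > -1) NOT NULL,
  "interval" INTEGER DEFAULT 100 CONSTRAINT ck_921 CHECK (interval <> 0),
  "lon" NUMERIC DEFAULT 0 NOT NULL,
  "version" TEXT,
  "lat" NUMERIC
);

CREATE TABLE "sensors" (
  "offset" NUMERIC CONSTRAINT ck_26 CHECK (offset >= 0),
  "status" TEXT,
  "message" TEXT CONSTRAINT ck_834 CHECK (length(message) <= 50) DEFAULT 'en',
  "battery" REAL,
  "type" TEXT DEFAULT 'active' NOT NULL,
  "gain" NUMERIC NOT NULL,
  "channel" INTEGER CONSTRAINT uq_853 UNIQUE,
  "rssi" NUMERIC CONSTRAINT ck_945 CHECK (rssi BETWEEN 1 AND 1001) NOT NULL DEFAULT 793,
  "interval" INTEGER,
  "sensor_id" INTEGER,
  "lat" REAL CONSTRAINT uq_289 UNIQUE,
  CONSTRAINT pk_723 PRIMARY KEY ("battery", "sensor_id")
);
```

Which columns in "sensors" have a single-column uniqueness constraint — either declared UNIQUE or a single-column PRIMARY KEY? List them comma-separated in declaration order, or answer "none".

channel, lat

- offset: no UNIQUE or single-column PK constraint.
- status: no UNIQUE or single-column PK constraint.
- message: no UNIQUE or single-column PK constraint.
- battery: part of a composite PRIMARY KEY — only the tuple is unique, not this column on its own.
- type: no UNIQUE or single-column PK constraint.
- gain: no UNIQUE or single-column PK constraint.
- channel: declared UNIQUE → unique.
- rssi: no UNIQUE or single-column PK constraint.
- interval: no UNIQUE or single-column PK constraint.
- sensor_id: part of a composite PRIMARY KEY — only the tuple is unique, not this column on its own.
- lat: declared UNIQUE → unique.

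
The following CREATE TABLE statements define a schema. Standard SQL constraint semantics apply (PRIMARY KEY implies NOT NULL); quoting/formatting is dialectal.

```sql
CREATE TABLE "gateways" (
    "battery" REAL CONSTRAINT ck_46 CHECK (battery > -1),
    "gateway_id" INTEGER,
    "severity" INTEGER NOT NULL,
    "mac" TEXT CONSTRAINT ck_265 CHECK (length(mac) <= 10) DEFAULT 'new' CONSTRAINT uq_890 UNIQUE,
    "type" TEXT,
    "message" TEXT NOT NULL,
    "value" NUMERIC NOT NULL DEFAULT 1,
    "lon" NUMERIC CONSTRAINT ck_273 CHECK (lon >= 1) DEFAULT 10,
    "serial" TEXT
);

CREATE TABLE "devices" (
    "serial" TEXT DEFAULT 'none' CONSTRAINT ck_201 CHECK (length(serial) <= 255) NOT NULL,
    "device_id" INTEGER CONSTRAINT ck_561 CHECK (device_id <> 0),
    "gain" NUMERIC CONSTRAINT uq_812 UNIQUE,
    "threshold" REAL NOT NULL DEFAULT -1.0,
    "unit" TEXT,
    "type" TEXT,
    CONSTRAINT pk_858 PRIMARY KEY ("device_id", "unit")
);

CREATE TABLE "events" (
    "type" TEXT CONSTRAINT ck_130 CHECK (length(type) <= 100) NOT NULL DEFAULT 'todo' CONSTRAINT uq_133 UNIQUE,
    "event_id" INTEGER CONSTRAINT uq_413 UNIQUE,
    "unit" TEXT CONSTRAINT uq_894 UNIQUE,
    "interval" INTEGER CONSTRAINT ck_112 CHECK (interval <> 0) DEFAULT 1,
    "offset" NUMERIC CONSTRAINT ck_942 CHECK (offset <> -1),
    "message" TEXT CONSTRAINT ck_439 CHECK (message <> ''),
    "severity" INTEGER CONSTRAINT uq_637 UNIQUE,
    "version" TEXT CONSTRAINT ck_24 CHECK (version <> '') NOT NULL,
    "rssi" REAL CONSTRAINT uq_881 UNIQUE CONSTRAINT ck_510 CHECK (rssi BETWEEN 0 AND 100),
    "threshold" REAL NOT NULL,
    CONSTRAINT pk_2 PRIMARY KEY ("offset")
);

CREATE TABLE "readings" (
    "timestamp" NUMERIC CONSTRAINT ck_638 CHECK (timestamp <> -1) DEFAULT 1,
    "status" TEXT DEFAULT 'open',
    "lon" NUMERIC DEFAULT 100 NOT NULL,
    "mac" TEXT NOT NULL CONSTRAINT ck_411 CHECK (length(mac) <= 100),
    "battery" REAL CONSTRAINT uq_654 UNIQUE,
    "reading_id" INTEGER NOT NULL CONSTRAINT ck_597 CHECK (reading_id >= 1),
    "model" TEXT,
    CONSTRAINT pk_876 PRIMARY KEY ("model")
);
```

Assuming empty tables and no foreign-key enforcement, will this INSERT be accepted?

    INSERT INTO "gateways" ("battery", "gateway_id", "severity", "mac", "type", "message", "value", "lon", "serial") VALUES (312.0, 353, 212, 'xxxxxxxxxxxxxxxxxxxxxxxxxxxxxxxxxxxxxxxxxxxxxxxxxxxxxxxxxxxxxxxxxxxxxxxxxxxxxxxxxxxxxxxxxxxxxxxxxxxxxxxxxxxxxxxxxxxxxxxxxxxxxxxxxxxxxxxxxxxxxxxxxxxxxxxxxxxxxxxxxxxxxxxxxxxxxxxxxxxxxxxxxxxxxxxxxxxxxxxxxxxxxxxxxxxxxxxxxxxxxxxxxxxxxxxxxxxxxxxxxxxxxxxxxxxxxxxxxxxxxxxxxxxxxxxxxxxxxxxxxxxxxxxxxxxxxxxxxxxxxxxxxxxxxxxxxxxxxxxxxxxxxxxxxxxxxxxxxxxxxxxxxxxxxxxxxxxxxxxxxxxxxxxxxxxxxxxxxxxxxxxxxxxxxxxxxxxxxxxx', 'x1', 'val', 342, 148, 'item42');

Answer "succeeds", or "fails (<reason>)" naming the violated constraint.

fails (CHECK on mac)

The value 'xxxxxxxxxxxxxxxxxxxxxxxxxxxxxxxxxxxxxxxxxxxxxxxxxxxxxxxxxxxxxxxxxxxxxxxxxxxxxxxxxxxxxxxxxxxxxxxxxxxxxxxxxxxxxxxxxxxxxxxxxxxxxxxxxxxxxxxxxxxxxxxxxxxxxxxxxxxxxxxxxxxxxxxxxxxxxxxxxxxxxxxxxxxxxxxxxxxxxxxxxxxxxxxxxxxxxxxxxxxxxxxxxxxxxxxxxxxxxxxxxxxxxxxxxxxxxxxxxxxxxxxxxxxxxxxxxxxxxxxxxxxxxxxxxxxxxxxxxxxxxxxxxxxxxxxxxxxxxxxxxxxxxxxxxxxxxxxxxxxxxxxxxxxxxxxxxxxxxxxxxxxxxxxxxxxxxxxxxxxxxxxxxxxxxxxxxxxxxxxx' for mac violates CHECK (length(mac) <= 10).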